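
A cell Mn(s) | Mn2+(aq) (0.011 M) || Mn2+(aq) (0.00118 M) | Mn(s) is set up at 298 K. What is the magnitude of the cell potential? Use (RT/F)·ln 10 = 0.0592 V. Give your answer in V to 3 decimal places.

0.029 V

For a concentration cell E°cell = 0, since both electrodes use the same couple.
The compartment with the higher Mn2+(aq) concentration (0.011 M) acts as the cathode; ions are reduced there and produced at the dilute (0.00118 M) anode.
With n = 2, Ecell = −(0.0592/2)·log([dilute]/[conc]) = −(0.0592/2)·log(0.00118/0.011) = +0.029 V.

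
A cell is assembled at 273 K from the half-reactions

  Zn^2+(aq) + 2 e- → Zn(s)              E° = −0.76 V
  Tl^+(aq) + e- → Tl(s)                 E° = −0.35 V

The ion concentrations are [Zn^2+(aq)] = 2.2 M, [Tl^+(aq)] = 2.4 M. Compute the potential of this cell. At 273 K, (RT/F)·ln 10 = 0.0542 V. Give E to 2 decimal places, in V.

+0.42 V

Since E°(Tl⁺/Tl) > E°(Zn²⁺/Zn), Tl⁺/Tl serves as the cathode.
E°cell = −0.35 − (−0.76) = +0.41 V, with n = 2 electrons transferred.
The balanced reaction is 2 Tl^+(aq) + Zn(s) → 2 Tl(s) + Zn^2+(aq), so Q = [Zn^2+(aq)] / [Tl^+(aq)]^2 = 0.382 and log Q = −0.418.
By the Nernst equation, E = +0.41 − (0.0542/2)·(−0.418) = +0.42 V.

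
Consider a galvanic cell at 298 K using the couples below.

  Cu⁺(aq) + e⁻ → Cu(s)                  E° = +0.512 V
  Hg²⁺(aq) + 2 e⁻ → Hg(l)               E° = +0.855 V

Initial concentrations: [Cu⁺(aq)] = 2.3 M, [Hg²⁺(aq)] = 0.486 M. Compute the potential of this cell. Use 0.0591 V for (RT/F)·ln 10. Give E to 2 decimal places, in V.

+0.31 V

The Hg²⁺/Hg couple has the more positive E°, so it is the cathode; Cu⁺/Cu is the anode.
E°cell = E°cat − E°an = +0.855 − (+0.512) = +0.343 V; n = 2.
For the overall reaction Hg²⁺(aq) + 2 Cu(s) → Hg(l) + 2 Cu⁺(aq), Q = [Cu⁺(aq)]^2 / [Hg²⁺(aq)] = 10.9, giving log Q = 1.037.
E = E° − (0.0591/n)·log Q = +0.343 − (0.0591/2)(1.037) = +0.31 V.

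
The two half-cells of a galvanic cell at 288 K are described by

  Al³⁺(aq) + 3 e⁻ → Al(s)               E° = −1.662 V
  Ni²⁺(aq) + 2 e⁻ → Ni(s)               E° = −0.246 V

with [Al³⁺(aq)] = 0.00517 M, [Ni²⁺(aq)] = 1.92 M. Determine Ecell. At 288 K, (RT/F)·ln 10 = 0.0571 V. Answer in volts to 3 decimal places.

Ni²⁺/Ni is reduced (cathode, E° = −0.246 V) and Al³⁺/Al is oxidized (anode).
The standard potential is −0.246 − (−1.662) = +1.416 V and the balanced reaction transfers n = 6 electrons.
Balancing gives 3 Ni²⁺(aq) + 2 Al(s) → 3 Ni(s) + 2 Al³⁺(aq); hence Q = [Al³⁺(aq)]^2 / [Ni²⁺(aq)]^3 = 3.78×10^−6 (log Q = −5.423).
By the Nernst equation, E = +1.416 − (0.0571/6)·(−5.423) = +1.468 V.

+1.468 V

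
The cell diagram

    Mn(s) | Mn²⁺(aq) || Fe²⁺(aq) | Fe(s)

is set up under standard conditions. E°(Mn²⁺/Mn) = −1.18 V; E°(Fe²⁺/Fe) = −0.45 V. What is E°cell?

By convention the left-hand electrode in cell notation is the anode (oxidation) and the right-hand electrode is the cathode (reduction).
E°cell = E°(right) − E°(left) = −0.45 − (−1.18) = +0.73 V.

+0.73 V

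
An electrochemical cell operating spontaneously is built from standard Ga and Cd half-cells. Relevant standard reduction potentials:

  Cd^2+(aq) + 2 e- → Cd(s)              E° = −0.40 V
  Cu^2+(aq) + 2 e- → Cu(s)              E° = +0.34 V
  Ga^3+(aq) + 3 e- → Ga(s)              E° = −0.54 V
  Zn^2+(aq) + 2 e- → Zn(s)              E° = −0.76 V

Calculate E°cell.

+0.14 V

The Cd²⁺/Cd couple has the higher E°, so Cd ion is reduced (cathode) and Ga is oxidized (anode).
E°cell = E°(cathode) − E°(anode) = −0.40 − (−0.54) = +0.14 V.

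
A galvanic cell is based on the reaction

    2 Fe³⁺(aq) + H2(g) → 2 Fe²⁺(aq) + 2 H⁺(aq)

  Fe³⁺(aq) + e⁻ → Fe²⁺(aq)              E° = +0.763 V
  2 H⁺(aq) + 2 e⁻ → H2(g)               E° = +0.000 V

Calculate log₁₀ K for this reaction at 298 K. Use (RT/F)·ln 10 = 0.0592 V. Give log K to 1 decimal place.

log K = 25.8

The Fe³⁺/Fe²⁺ couple is reduced (cathode); E°cell = +0.763 − (+0.000) = +0.763 V with n = 2.
At equilibrium E = 0, so log K = nE°cell / 0.0592 = (2)(+0.763) / 0.0592 = 25.8.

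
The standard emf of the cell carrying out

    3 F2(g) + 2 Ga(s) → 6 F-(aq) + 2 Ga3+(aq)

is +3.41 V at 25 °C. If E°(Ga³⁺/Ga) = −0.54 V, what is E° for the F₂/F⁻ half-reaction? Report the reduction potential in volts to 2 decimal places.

+2.87 V

In the reaction as written the F₂/F⁻ couple is reduced (cathode) and Ga³⁺/Ga is oxidized (anode), so E°cell = E°(F₂/F⁻) − E°(Ga³⁺/Ga).
E°(F₂/F⁻) = E°cell + E°(anode) = +3.41 + (−0.54) = +2.87 V.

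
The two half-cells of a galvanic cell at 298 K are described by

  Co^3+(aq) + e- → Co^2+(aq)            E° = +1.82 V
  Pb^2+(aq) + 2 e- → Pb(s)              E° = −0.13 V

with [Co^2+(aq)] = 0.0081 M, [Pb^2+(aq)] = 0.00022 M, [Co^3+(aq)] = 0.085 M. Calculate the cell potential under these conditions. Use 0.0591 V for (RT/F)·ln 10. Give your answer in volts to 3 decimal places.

+2.118 V

Since E°(Co³⁺/Co²⁺) > E°(Pb²⁺/Pb), Co³⁺/Co²⁺ serves as the cathode.
E°cell = +1.82 − (−0.13) = +1.95 V, with n = 2 electrons transferred.
The balanced reaction is 2 Co^3+(aq) + Pb(s) → 2 Co^2+(aq) + Pb^2+(aq), so Q = ([Co^2+(aq)]^2·[Pb^2+(aq)]) / [Co^3+(aq)]^2 = 2×10^−6 and log Q = −5.699.
Applying E = E° − (RT ln10/nF)·log Q gives +1.95 − (0.0591/2)(−5.699) = +2.118 V.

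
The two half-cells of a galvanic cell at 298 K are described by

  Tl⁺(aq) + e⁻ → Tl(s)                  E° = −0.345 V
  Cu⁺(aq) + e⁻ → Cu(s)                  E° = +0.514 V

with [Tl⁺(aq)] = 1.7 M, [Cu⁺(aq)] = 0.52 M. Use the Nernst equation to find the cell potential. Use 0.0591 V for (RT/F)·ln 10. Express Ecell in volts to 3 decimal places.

+0.829 V

Cu⁺/Cu is reduced (cathode, E° = +0.514 V) and Tl⁺/Tl is oxidized (anode).
The standard potential is +0.514 − (−0.345) = +0.859 V and the balanced reaction transfers n = 1 electron.
The balanced reaction is Cu⁺(aq) + Tl(s) → Cu(s) + Tl⁺(aq), so Q = [Tl⁺(aq)] / [Cu⁺(aq)] = 3.27 and log Q = 0.514.
By the Nernst equation, E = +0.859 − (0.0591/1)·(0.514) = +0.829 V.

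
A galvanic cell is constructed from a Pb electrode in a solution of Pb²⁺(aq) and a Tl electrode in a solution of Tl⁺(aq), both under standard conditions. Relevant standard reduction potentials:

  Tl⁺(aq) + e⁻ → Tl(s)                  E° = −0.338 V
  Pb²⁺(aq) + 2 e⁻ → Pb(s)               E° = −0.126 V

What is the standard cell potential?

The Pb²⁺/Pb couple has the higher E°, so Pb ion is reduced (cathode) and Tl is oxidized (anode).
E°cell = E°(cathode) − E°(anode) = −0.126 − (−0.338) = +0.212 V.

+0.212 V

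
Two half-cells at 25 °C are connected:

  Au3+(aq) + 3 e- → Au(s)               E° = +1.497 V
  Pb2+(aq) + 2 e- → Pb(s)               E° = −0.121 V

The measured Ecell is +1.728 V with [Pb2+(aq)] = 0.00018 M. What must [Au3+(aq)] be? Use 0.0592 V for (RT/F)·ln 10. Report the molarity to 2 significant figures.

Au³⁺/Au is the cathode (higher E°); E°cell = +1.497 − (−0.121) = +1.618 V with n = 6.
From the Nernst equation, log Q = n(E° − E)/0.0592 = 6·(+1.618 − (+1.728))/0.0592 = −11.149.
The balanced reaction is 2 Au3+(aq) + 3 Pb(s) → 2 Au(s) + 3 Pb2+(aq), so Q = [Pb2+(aq)]^3 / [Au3+(aq)]^2.
Substituting the known concentrations and solving, log [Au3+(aq)] = −0.043 and [Au3+(aq)] = 0.91 M.

0.91 M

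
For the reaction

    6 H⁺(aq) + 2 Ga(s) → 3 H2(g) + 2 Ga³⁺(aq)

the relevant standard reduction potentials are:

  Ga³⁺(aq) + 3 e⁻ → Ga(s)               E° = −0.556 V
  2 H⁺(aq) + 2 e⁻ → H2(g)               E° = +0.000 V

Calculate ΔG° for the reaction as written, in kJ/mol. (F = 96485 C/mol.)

In the reaction as written H⁺(aq) is reduced, so the 2H⁺/H₂ couple is the cathode and Ga³⁺/Ga is the anode.
E°cell = +0.000 − (−0.556) = +0.556 V; balancing electrons gives n = 6.
ΔG° = −nFE°cell = −(6)(96485)(+0.556) J/mol = −322 kJ/mol.

−322 kJ/mol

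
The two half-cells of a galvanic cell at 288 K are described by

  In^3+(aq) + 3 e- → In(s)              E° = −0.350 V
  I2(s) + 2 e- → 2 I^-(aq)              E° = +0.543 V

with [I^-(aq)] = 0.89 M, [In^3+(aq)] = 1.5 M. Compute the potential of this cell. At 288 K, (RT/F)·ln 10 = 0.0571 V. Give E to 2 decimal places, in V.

+0.89 V

Since E°(I₂/I⁻) > E°(In³⁺/In), I₂/I⁻ serves as the cathode.
The standard potential is +0.543 − (−0.350) = +0.893 V and the balanced reaction transfers n = 6 electrons.
For the overall reaction 3 I2(s) + 2 In(s) → 6 I^-(aq) + 2 In^3+(aq), Q = [I^-(aq)]^6·[In^3+(aq)]^2 = 1.12, giving log Q = 0.049.
E = E° − (0.0571/n)·log Q = +0.893 − (0.0571/6)(0.049) = +0.89 V.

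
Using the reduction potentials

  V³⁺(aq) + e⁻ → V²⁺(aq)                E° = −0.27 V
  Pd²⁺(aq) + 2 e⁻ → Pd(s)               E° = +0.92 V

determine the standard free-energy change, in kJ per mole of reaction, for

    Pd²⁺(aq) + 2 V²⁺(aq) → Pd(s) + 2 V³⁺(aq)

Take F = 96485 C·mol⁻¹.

In the reaction as written Pd²⁺(aq) is reduced, so the Pd²⁺/Pd couple is the cathode and V³⁺/V²⁺ is the anode.
E°cell = +0.92 − (−0.27) = +1.19 V; balancing electrons gives n = 2.
ΔG° = −nFE°cell = −(2)(96485)(+1.19) J/mol = −230 kJ/mol.

−230 kJ/mol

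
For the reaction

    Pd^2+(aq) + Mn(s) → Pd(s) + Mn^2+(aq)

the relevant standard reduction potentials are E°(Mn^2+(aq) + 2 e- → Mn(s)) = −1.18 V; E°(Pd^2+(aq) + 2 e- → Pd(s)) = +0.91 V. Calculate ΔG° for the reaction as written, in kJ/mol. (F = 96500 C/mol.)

−403 kJ/mol

In the reaction as written Pd^2+(aq) is reduced, so the Pd²⁺/Pd couple is the cathode and Mn²⁺/Mn is the anode.
E°cell = +0.91 − (−1.18) = +2.09 V; balancing electrons gives n = 2.
ΔG° = −nFE°cell = −(2)(96500)(+2.09) J/mol = −403 kJ/mol.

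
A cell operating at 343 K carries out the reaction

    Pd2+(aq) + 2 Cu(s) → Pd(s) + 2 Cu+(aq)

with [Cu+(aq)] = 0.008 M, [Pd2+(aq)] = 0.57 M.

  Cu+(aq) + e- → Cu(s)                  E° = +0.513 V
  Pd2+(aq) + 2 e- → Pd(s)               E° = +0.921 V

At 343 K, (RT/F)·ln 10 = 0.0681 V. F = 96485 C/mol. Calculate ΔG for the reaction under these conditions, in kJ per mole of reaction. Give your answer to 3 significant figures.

−105 kJ/mol

E°cell = +0.921 − (+0.513) = +0.408 V; the balanced reaction transfers n = 2 electrons.
Q = [Cu+(aq)]^2 / [Pd2+(aq)] = 0.000112, so log Q = −3.950 and E = +0.408 − (0.0681/2)(−3.950) = +0.5425 V.
Then ΔG = −nFE = −2 × 96485 × +0.5425 J/mol = −105 kJ/mol.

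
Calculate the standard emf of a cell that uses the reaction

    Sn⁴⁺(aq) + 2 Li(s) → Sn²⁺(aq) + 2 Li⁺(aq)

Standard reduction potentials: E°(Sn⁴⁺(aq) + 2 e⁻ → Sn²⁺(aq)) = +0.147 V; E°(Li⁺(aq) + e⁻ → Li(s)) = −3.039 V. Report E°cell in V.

Sn⁴⁺(aq) gains electrons, so the Sn⁴⁺/Sn²⁺ couple is the cathode; the Li⁺/Li couple is the anode.
E°cell = E°(cathode) − E°(anode) = +0.147 − (−3.039) = +3.186 V.

+3.186 V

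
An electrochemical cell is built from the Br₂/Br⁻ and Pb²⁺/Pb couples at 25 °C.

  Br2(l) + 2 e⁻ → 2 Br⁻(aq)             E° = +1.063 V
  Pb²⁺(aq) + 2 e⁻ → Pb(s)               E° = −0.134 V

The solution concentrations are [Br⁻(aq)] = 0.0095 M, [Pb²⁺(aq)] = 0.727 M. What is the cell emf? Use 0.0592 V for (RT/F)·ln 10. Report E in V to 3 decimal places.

+1.321 V

Since E°(Br₂/Br⁻) > E°(Pb²⁺/Pb), Br₂/Br⁻ serves as the cathode.
E°cell = +1.063 − (−0.134) = +1.197 V, with n = 2 electrons transferred.
Balancing gives Br2(l) + Pb(s) → 2 Br⁻(aq) + Pb²⁺(aq); hence Q = [Br⁻(aq)]^2·[Pb²⁺(aq)] = 6.56×10^−5 (log Q = −4.183).
E = E° − (0.0592/n)·log Q = +1.197 − (0.0592/2)(−4.183) = +1.321 V.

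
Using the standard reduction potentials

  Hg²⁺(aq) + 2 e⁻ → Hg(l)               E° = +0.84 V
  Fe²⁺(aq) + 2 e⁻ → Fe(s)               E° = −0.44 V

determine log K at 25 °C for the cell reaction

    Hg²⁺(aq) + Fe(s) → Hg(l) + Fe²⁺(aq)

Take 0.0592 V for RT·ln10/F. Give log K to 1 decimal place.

The Hg²⁺/Hg couple is reduced (cathode); E°cell = +0.84 − (−0.44) = +1.28 V with n = 2.
At equilibrium E = 0, so log K = nE°cell / 0.0592 = (2)(+1.28) / 0.0592 = 43.2.

log K = 43.2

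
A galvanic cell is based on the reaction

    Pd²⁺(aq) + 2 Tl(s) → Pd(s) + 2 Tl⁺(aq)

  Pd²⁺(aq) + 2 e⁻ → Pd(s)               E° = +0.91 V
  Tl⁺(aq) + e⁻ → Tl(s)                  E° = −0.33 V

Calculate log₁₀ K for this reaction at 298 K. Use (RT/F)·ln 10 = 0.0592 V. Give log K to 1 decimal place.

log K = 41.9

The Pd²⁺/Pd couple is reduced (cathode); E°cell = +0.91 − (−0.33) = +1.24 V with n = 2.
At equilibrium E = 0, so log K = nE°cell / 0.0592 = (2)(+1.24) / 0.0592 = 41.9.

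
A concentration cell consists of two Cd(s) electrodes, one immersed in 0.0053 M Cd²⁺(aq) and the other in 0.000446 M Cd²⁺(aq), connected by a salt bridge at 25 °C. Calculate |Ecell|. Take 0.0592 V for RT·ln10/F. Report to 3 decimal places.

For a concentration cell E°cell = 0, since both electrodes use the same couple.
The compartment with the higher Cd²⁺(aq) concentration (0.0053 M) acts as the cathode; ions are reduced there and produced at the dilute (0.000446 M) anode.
With n = 2, Ecell = −(0.0592/2)·log([dilute]/[conc]) = −(0.0592/2)·log(0.000446/0.0053) = +0.032 V.

0.032 V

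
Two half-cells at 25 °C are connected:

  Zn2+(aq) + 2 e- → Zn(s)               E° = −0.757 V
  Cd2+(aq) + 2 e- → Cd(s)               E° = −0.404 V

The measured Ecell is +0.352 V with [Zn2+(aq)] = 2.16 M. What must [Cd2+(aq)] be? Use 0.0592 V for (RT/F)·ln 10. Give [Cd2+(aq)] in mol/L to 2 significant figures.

2.0 M

Cd²⁺/Cd is the cathode (higher E°); E°cell = −0.404 − (−0.757) = +0.353 V with n = 2.
Since E = E° − (0.0592/n)·log Q, log Q = n(E° − E)/0.0592 = 0.034.
Balancing electrons gives Cd2+(aq) + Zn(s) → Cd(s) + Zn2+(aq); thus Q = [Zn2+(aq)] / [Cd2+(aq)].
Solving for the unknown gives log [Cd2+(aq)] = 0.300, so [Cd2+(aq)] ≈ 2.0 M.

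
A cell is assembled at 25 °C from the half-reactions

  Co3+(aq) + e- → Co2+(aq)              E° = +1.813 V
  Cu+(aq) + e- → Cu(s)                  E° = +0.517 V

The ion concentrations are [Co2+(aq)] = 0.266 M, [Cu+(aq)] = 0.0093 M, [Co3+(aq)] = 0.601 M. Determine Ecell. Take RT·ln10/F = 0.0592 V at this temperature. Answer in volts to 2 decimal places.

+1.44 V

Since E°(Co³⁺/Co²⁺) > E°(Cu⁺/Cu), Co³⁺/Co²⁺ serves as the cathode.
The standard potential is +1.813 − (+0.517) = +1.296 V and the balanced reaction transfers n = 1 electron.
For the overall reaction Co3+(aq) + Cu(s) → Co2+(aq) + Cu+(aq), Q = ([Co2+(aq)]·[Cu+(aq)]) / [Co3+(aq)] = 0.00412, giving log Q = −2.386.
By the Nernst equation, E = +1.296 − (0.0592/1)·(−2.386) = +1.44 V.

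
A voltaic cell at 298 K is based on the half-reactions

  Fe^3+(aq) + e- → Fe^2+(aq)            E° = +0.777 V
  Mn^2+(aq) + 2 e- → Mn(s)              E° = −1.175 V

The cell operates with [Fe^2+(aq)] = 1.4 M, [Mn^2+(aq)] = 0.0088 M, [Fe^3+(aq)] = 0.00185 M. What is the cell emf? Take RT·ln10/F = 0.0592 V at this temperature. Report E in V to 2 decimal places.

+1.84 V

Since E°(Fe³⁺/Fe²⁺) > E°(Mn²⁺/Mn), Fe³⁺/Fe²⁺ serves as the cathode.
E°cell = +0.777 − (−1.175) = +1.952 V, with n = 2 electrons transferred.
Balancing gives 2 Fe^3+(aq) + Mn(s) → 2 Fe^2+(aq) + Mn^2+(aq); hence Q = ([Fe^2+(aq)]^2·[Mn^2+(aq)]) / [Fe^3+(aq)]^2 = 5.04×10^3 (log Q = 3.702).
By the Nernst equation, E = +1.952 − (0.0592/2)·(3.702) = +1.84 V.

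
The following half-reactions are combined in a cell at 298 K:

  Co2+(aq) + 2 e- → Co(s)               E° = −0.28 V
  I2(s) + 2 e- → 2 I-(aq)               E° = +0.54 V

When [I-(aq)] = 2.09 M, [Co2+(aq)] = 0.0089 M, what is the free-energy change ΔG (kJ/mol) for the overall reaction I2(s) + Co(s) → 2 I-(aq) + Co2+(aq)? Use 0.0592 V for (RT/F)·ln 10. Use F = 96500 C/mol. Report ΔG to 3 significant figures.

The standard cell potential is +0.54 − (−0.28) = +0.82 V, with n = 2 electrons in the balanced equation.
The reaction quotient is [I-(aq)]^2·[Co2+(aq)] = 0.0389; by Nernst, E = +0.82 − (0.0592/2)(−1.410) = +0.8617 V.
Then ΔG = −nFE = −2 × 96500 × +0.8617 J/mol = −166 kJ/mol.

−166 kJ/mol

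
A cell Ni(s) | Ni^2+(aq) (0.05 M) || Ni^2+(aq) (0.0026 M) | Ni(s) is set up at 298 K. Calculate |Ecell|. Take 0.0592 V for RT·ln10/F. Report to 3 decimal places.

0.038 V

For a concentration cell E°cell = 0, since both electrodes use the same couple.
The compartment with the higher Ni^2+(aq) concentration (0.05 M) acts as the cathode; ions are reduced there and produced at the dilute (0.0026 M) anode.
With n = 2, Ecell = −(0.0592/2)·log([dilute]/[conc]) = −(0.0592/2)·log(0.0026/0.05) = +0.038 V.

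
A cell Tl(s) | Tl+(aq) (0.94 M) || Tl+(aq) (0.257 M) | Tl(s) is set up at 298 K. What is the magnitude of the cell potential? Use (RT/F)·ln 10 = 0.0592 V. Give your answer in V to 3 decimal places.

For a concentration cell E°cell = 0, since both electrodes use the same couple.
The compartment with the higher Tl+(aq) concentration (0.94 M) acts as the cathode; ions are reduced there and produced at the dilute (0.257 M) anode.
With n = 1, Ecell = −(0.0592/1)·log([dilute]/[conc]) = −(0.0592/1)·log(0.257/0.94) = +0.033 V.

0.033 V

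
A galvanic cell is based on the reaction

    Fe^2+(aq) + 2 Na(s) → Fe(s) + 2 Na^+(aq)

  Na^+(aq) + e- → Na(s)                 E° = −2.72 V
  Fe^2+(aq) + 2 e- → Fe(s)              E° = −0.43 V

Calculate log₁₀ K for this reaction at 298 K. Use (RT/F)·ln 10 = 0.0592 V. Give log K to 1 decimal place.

log K = 77.4

The Fe²⁺/Fe couple is reduced (cathode); E°cell = −0.43 − (−2.72) = +2.29 V with n = 2.
At equilibrium E = 0, so log K = nE°cell / 0.0592 = (2)(+2.29) / 0.0592 = 77.4.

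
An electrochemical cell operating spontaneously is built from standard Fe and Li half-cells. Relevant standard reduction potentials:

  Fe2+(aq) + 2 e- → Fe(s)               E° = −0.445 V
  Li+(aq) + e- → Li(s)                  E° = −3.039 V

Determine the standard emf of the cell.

+2.594 V

Of the two couples in this cell, the one with the more positive reduction potential is reduced at the cathode: here that is Fe²⁺/Fe (−0.445 V); Li⁺/Li (−3.039 V) is the anode.
E°cell = E°(cathode) − E°(anode) = −0.445 − (−3.039) = +2.594 V.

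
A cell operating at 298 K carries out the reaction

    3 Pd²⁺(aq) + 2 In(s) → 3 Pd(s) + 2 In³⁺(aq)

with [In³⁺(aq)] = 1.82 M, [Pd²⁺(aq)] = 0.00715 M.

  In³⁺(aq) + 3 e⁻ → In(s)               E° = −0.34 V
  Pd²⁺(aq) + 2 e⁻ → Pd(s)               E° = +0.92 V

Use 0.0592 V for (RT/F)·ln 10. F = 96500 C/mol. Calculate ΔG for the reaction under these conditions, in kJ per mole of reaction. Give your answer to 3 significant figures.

The standard cell potential is +0.92 − (−0.34) = +1.26 V, with n = 6 electrons in the balanced equation.
Q = [In³⁺(aq)]^2 / [Pd²⁺(aq)]^3 = 9.06×10^6, so log Q = 6.957 and E = +1.26 − (0.0592/6)(6.957) = +1.1914 V.
ΔG = −nFE = −(6)(96500)(+1.1914) J/mol = −690 kJ/mol.

−690 kJ/mol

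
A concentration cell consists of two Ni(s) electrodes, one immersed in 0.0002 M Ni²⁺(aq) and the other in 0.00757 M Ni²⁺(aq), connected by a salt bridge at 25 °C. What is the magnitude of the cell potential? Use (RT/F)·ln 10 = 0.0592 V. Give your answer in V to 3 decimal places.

0.047 V

For a concentration cell E°cell = 0, since both electrodes use the same couple.
The compartment with the higher Ni²⁺(aq) concentration (0.00757 M) acts as the cathode; ions are reduced there and produced at the dilute (0.0002 M) anode.
With n = 2, Ecell = −(0.0592/2)·log([dilute]/[conc]) = −(0.0592/2)·log(0.0002/0.00757) = +0.047 V.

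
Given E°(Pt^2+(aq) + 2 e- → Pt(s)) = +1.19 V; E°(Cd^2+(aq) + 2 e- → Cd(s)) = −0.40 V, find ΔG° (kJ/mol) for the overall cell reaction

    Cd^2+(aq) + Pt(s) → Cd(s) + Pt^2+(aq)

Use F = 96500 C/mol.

In the reaction as written Cd^2+(aq) is reduced, so the Cd²⁺/Cd couple is the cathode and Pt²⁺/Pt is the anode.
E°cell = −0.40 − (+1.19) = −1.59 V; balancing electrons gives n = 2.
ΔG° = −nFE°cell = −(2)(96500)(−1.59) J/mol = +307 kJ/mol.

+307 kJ/mol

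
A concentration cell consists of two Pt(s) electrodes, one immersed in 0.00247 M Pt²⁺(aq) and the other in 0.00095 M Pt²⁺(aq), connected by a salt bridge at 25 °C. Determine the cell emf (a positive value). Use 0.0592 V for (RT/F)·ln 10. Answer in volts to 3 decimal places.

0.012 V

For a concentration cell E°cell = 0, since both electrodes use the same couple.
The compartment with the higher Pt²⁺(aq) concentration (0.00247 M) acts as the cathode; ions are reduced there and produced at the dilute (0.00095 M) anode.
With n = 2, Ecell = −(0.0592/2)·log([dilute]/[conc]) = −(0.0592/2)·log(0.00095/0.00247) = +0.012 V.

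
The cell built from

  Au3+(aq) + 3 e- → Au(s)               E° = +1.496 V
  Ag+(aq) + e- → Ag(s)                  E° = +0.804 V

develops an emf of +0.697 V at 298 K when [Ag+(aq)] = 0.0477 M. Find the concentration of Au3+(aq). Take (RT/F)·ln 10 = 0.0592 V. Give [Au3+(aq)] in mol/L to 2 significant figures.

0.00019 M

Au³⁺/Au is the cathode (higher E°); E°cell = +1.496 − (+0.804) = +0.692 V with n = 3.
Since E = E° − (0.0592/n)·log Q, log Q = n(E° − E)/0.0592 = −0.253.
Balancing electrons gives Au3+(aq) + 3 Ag(s) → Au(s) + 3 Ag+(aq); thus Q = [Ag+(aq)]^3 / [Au3+(aq)].
Substituting the known concentrations and solving, log [Au3+(aq)] = −3.711 and [Au3+(aq)] = 0.00019 M.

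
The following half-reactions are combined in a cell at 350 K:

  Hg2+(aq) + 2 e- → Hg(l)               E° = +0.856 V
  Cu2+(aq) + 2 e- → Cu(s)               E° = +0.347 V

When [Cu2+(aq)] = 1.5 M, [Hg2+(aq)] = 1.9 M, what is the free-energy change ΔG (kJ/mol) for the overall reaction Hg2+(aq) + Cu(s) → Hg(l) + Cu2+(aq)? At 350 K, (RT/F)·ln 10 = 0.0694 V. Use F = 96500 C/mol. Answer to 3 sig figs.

E°cell = +0.856 − (+0.347) = +0.509 V; the balanced reaction transfers n = 2 electrons.
Here Q = [Cu2+(aq)] / [Hg2+(aq)] = 0.789 (log Q = −0.103), giving E = +0.509 − (0.0694/2)·(−0.103) = +0.5126 V.
Then ΔG = −nFE = −2 × 96500 × +0.5126 J/mol = −98.9 kJ/mol.

−98.9 kJ/mol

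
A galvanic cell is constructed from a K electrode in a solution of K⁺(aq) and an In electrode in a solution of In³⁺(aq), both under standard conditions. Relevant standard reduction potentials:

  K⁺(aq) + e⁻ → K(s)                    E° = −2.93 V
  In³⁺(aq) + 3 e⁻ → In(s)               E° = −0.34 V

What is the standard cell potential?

+2.59 V

The In³⁺/In couple has the higher E°, so In ion is reduced (cathode) and K is oxidized (anode).
E°cell = E°(cathode) − E°(anode) = −0.34 − (−2.93) = +2.59 V.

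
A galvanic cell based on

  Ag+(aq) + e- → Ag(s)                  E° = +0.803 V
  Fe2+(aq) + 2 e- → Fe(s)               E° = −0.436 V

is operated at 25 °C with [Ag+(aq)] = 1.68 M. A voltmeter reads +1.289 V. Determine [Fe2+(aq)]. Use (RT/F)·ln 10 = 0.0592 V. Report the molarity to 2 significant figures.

0.058 M

Ag⁺/Ag is the cathode (higher E°); E°cell = +0.803 − (−0.436) = +1.239 V with n = 2.
Since E = E° − (0.0592/n)·log Q, log Q = n(E° − E)/0.0592 = −1.689.
The balanced reaction is 2 Ag+(aq) + Fe(s) → 2 Ag(s) + Fe2+(aq), so Q = [Fe2+(aq)] / [Ag+(aq)]^2.
Substituting the known concentrations and solving, log [Fe2+(aq)] = −1.238 and [Fe2+(aq)] = 0.058 M.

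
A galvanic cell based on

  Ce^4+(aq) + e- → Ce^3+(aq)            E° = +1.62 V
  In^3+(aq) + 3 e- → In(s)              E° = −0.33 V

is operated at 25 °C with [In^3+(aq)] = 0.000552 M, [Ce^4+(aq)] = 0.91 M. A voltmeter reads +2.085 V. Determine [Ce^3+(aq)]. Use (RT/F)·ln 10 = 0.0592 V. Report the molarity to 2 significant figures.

0.058 M

With Ce⁴⁺/Ce³⁺ at the cathode and In³⁺/In at the anode, E°cell = +1.62 − (−0.33) = +1.95 V (n = 3).
Rearranging E = E° − (0.0592/n)·log Q gives log Q = 3(+1.95 − (+2.085))/0.0592 = −6.841.
Balancing electrons gives 3 Ce^4+(aq) + In(s) → 3 Ce^3+(aq) + In^3+(aq); thus Q = ([Ce^3+(aq)]^3·[In^3+(aq)]) / [Ce^4+(aq)]^3.
Substituting the known concentrations and solving, log [Ce^3+(aq)] = −1.235 and [Ce^3+(aq)] = 0.058 M.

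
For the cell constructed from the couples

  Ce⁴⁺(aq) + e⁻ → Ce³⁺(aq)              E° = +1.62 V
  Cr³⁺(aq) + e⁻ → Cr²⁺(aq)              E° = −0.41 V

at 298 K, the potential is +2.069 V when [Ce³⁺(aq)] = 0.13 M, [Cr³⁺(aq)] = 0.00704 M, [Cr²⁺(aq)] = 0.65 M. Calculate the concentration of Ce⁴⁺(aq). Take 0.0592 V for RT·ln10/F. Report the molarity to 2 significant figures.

With Ce⁴⁺/Ce³⁺ at the cathode and Cr³⁺/Cr²⁺ at the anode, E°cell = +1.62 − (−0.41) = +2.03 V (n = 1).
Rearranging E = E° − (0.0592/n)·log Q gives log Q = 1(+2.03 − (+2.069))/0.0592 = −0.659.
The balanced reaction is Ce⁴⁺(aq) + Cr²⁺(aq) → Ce³⁺(aq) + Cr³⁺(aq), so Q = ([Ce³⁺(aq)]·[Cr³⁺(aq)]) / ([Ce⁴⁺(aq)]·[Cr²⁺(aq)]).
Isolating [Ce⁴⁺(aq)] in Q = 10^{−0.659} yields log [Ce⁴⁺(aq)] = −2.192, i.e. 0.0064 M.

0.0064 M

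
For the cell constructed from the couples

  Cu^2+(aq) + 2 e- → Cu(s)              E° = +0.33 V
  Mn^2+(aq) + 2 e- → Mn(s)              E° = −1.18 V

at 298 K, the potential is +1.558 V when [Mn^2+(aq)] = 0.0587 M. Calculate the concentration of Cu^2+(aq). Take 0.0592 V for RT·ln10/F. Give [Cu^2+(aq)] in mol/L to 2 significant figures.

The Cu²⁺/Cu couple has the larger reduction potential, so it is the cathode: E°cell = +0.33 − (−1.18) = +1.51 V and n = 2.
From the Nernst equation, log Q = n(E° − E)/0.0592 = 2·(+1.51 − (+1.558))/0.0592 = −1.622.
For Cu^2+(aq) + Mn(s) → Cu(s) + Mn^2+(aq), the reaction quotient is Q = [Mn^2+(aq)] / [Cu^2+(aq)].
Isolating [Cu^2+(aq)] in Q = 10^{−1.622} yields log [Cu^2+(aq)] = 0.391, i.e. 2.5 M.

2.5 M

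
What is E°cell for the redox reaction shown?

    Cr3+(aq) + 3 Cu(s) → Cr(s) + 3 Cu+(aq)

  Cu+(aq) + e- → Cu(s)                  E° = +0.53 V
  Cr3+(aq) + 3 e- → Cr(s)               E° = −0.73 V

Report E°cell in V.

In the reaction as written, Cr3+(aq) is reduced (cathode) and Cu+(aq) is produced by oxidation at the anode.
E°cell = E°(cathode) − E°(anode) = −0.73 − (+0.53) = −1.26 V.
The negative E°cell means the reaction is non-spontaneous in the direction written.

−1.26 V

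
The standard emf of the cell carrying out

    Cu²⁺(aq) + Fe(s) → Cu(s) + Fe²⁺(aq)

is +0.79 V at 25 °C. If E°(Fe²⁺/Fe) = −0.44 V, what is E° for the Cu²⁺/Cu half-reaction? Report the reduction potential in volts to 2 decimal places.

+0.35 V

In the reaction as written the Cu²⁺/Cu couple is reduced (cathode) and Fe²⁺/Fe is oxidized (anode), so E°cell = E°(Cu²⁺/Cu) − E°(Fe²⁺/Fe).
E°(Cu²⁺/Cu) = E°cell + E°(anode) = +0.79 + (−0.44) = +0.35 V.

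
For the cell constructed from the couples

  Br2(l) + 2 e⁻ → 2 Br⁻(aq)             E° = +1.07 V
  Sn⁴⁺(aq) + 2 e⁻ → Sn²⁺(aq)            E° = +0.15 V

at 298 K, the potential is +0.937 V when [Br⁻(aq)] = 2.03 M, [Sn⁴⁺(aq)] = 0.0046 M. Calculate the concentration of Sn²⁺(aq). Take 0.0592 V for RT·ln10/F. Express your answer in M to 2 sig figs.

0.071 M

With Br₂/Br⁻ at the cathode and Sn⁴⁺/Sn²⁺ at the anode, E°cell = +1.07 − (+0.15) = +0.92 V (n = 2).
From the Nernst equation, log Q = n(E° − E)/0.0592 = 2·(+0.92 − (+0.937))/0.0592 = −0.574.
The balanced reaction is Br2(l) + Sn²⁺(aq) → 2 Br⁻(aq) + Sn⁴⁺(aq), so Q = ([Br⁻(aq)]^2·[Sn⁴⁺(aq)]) / [Sn²⁺(aq)].
Solving for the unknown gives log [Sn²⁺(aq)] = −1.148, so [Sn²⁺(aq)] ≈ 0.071 M.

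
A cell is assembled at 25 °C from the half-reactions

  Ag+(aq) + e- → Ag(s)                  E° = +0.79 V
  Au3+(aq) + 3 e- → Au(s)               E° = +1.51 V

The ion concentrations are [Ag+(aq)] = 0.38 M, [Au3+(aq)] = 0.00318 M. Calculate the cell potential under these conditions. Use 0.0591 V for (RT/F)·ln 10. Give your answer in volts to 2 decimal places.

+0.70 V

Since E°(Au³⁺/Au) > E°(Ag⁺/Ag), Au³⁺/Au serves as the cathode.
E°cell = E°cat − E°an = +1.51 − (+0.79) = +0.72 V; n = 3.
For the overall reaction Au3+(aq) + 3 Ag(s) → Au(s) + 3 Ag+(aq), Q = [Ag+(aq)]^3 / [Au3+(aq)] = 17.3, giving log Q = 1.237.
E = E° − (0.0591/n)·log Q = +0.72 − (0.0591/3)(1.237) = +0.70 V.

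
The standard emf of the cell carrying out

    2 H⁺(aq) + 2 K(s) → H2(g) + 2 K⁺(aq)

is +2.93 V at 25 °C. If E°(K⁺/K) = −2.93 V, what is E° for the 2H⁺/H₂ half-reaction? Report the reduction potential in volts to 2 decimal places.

+0.00 V

In the reaction as written the 2H⁺/H₂ couple is reduced (cathode) and K⁺/K is oxidized (anode), so E°cell = E°(2H⁺/H₂) − E°(K⁺/K).
E°(2H⁺/H₂) = E°cell + E°(anode) = +2.93 + (−2.93) = +0.00 V.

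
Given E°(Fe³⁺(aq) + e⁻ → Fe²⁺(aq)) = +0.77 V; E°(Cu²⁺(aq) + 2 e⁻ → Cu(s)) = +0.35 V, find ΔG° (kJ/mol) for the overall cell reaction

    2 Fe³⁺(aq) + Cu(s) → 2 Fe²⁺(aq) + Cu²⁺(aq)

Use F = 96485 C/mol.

In the reaction as written Fe³⁺(aq) is reduced, so the Fe³⁺/Fe²⁺ couple is the cathode and Cu²⁺/Cu is the anode.
E°cell = +0.77 − (+0.35) = +0.42 V; balancing electrons gives n = 2.
ΔG° = −nFE°cell = −(2)(96485)(+0.42) J/mol = −81.0 kJ/mol.

−81.0 kJ/mol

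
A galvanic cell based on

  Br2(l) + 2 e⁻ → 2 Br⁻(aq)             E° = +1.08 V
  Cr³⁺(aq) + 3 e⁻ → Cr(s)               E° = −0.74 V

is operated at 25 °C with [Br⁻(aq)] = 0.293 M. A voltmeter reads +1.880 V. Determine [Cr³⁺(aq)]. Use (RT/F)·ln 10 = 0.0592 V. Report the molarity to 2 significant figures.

Br₂/Br⁻ is the cathode (higher E°); E°cell = +1.08 − (−0.74) = +1.82 V with n = 6.
Since E = E° − (0.0592/n)·log Q, log Q = n(E° − E)/0.0592 = −6.081.
For 3 Br2(l) + 2 Cr(s) → 6 Br⁻(aq) + 2 Cr³⁺(aq), the reaction quotient is Q = [Br⁻(aq)]^6·[Cr³⁺(aq)]^2.
Isolating [Cr³⁺(aq)] in Q = 10^{−6.081} yields log [Cr³⁺(aq)] = −1.441, i.e. 0.036 M.

0.036 M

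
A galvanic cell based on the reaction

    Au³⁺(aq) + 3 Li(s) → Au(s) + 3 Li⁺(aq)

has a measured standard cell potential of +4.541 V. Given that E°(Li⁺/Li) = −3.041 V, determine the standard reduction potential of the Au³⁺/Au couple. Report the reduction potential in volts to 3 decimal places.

In the reaction as written the Au³⁺/Au couple is reduced (cathode) and Li⁺/Li is oxidized (anode), so E°cell = E°(Au³⁺/Au) − E°(Li⁺/Li).
E°(Au³⁺/Au) = E°cell + E°(anode) = +4.541 + (−3.041) = +1.500 V.

+1.500 V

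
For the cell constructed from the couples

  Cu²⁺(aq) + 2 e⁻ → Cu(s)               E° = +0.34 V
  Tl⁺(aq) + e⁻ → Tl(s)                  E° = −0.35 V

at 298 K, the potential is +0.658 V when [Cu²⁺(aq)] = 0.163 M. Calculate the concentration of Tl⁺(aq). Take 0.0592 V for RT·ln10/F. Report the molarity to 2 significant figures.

The Cu²⁺/Cu couple has the larger reduction potential, so it is the cathode: E°cell = +0.34 − (−0.35) = +0.69 V and n = 2.
Since E = E° − (0.0592/n)·log Q, log Q = n(E° − E)/0.0592 = 1.081.
For Cu²⁺(aq) + 2 Tl(s) → Cu(s) + 2 Tl⁺(aq), the reaction quotient is Q = [Tl⁺(aq)]^2 / [Cu²⁺(aq)].
Isolating [Tl⁺(aq)] in Q = 10^{1.081} yields log [Tl⁺(aq)] = 0.147, i.e. 1.4 M.

1.4 M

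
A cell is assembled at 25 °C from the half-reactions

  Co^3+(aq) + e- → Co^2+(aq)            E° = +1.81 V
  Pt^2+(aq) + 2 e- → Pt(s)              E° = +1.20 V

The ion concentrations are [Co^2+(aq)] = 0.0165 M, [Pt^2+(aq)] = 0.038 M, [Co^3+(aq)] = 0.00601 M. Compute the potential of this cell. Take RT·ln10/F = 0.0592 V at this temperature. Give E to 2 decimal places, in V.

+0.63 V

Co³⁺/Co²⁺ is reduced (cathode, E° = +1.81 V) and Pt²⁺/Pt is oxidized (anode).
E°cell = E°cat − E°an = +1.81 − (+1.20) = +0.61 V; n = 2.
For the overall reaction 2 Co^3+(aq) + Pt(s) → 2 Co^2+(aq) + Pt^2+(aq), Q = ([Co^2+(aq)]^2·[Pt^2+(aq)]) / [Co^3+(aq)]^2 = 0.286, giving log Q = −0.543.
Applying E = E° − (RT ln10/nF)·log Q gives +0.61 − (0.0592/2)(−0.543) = +0.63 V.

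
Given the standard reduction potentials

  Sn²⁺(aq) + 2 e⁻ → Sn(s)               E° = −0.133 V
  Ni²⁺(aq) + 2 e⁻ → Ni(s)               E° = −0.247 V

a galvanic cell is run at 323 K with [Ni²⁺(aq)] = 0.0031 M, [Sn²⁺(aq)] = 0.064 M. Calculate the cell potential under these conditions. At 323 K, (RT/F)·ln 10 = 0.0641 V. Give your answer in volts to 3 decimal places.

Sn²⁺/Sn is reduced (cathode, E° = −0.133 V) and Ni²⁺/Ni is oxidized (anode).
E°cell = −0.133 − (−0.247) = +0.114 V, with n = 2 electrons transferred.
Balancing gives Sn²⁺(aq) + Ni(s) → Sn(s) + Ni²⁺(aq); hence Q = [Ni²⁺(aq)] / [Sn²⁺(aq)] = 0.0484 (log Q = −1.315).
E = E° − (0.0641/n)·log Q = +0.114 − (0.0641/2)(−1.315) = +0.156 V.

+0.156 V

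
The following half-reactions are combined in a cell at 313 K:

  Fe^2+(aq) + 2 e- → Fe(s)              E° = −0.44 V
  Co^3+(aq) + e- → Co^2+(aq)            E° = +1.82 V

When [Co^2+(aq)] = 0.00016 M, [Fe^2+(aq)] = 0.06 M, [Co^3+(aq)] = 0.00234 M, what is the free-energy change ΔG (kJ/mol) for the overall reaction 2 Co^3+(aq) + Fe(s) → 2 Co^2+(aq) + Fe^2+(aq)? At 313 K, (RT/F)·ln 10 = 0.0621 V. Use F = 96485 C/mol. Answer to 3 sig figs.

−457 kJ/mol

E°cell = +1.82 − (−0.44) = +2.26 V; the balanced reaction transfers n = 2 electrons.
Q = ([Co^2+(aq)]^2·[Fe^2+(aq)]) / [Co^3+(aq)]^2 = 0.000281, so log Q = −3.552 and E = +2.26 − (0.0621/2)(−3.552) = +2.3703 V.
Finally ΔG = −nFE = −(2)(96485 C/mol)(+2.3703 V) = −457 kJ/mol.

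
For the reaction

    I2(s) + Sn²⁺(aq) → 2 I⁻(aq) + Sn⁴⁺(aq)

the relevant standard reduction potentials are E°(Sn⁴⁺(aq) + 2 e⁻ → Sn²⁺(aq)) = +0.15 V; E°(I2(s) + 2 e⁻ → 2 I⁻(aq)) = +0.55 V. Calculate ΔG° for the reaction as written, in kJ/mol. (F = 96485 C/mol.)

In the reaction as written I2(s) is reduced, so the I₂/I⁻ couple is the cathode and Sn⁴⁺/Sn²⁺ is the anode.
E°cell = +0.55 − (+0.15) = +0.40 V; balancing electrons gives n = 2.
ΔG° = −nFE°cell = −(2)(96485)(+0.40) J/mol = −77.2 kJ/mol.

−77.2 kJ/mol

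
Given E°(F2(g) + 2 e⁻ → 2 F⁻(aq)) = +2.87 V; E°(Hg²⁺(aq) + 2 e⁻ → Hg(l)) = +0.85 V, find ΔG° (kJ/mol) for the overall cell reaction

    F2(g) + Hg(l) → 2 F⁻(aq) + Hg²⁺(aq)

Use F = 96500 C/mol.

−390 kJ/mol

In the reaction as written F2(g) is reduced, so the F₂/F⁻ couple is the cathode and Hg²⁺/Hg is the anode.
E°cell = +2.87 − (+0.85) = +2.02 V; balancing electrons gives n = 2.
ΔG° = −nFE°cell = −(2)(96500)(+2.02) J/mol = −390 kJ/mol.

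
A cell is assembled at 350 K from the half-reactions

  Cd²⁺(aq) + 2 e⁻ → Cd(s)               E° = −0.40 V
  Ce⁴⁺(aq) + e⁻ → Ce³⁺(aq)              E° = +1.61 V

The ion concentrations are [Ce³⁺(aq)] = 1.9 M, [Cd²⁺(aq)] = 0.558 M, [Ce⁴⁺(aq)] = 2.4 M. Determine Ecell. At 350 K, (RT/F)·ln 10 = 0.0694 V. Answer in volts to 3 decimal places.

The Ce⁴⁺/Ce³⁺ couple has the more positive E°, so it is the cathode; Cd²⁺/Cd is the anode.
E°cell = E°cat − E°an = +1.61 − (−0.40) = +2.01 V; n = 2.
The balanced reaction is 2 Ce⁴⁺(aq) + Cd(s) → 2 Ce³⁺(aq) + Cd²⁺(aq), so Q = ([Ce³⁺(aq)]^2·[Cd²⁺(aq)]) / [Ce⁴⁺(aq)]^2 = 0.35 and log Q = −0.456.
Applying E = E° − (RT ln10/nF)·log Q gives +2.01 − (0.0694/2)(−0.456) = +2.026 V.

+2.026 V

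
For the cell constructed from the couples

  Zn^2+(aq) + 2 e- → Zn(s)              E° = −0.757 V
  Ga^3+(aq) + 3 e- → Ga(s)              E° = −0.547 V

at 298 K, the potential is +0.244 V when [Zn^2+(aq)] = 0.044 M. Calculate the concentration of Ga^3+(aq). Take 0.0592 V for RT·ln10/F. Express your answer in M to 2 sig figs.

0.49 M

The Ga³⁺/Ga couple has the larger reduction potential, so it is the cathode: E°cell = −0.547 − (−0.757) = +0.210 V and n = 6.
Since E = E° − (0.0592/n)·log Q, log Q = n(E° − E)/0.0592 = −3.446.
The balanced reaction is 2 Ga^3+(aq) + 3 Zn(s) → 2 Ga(s) + 3 Zn^2+(aq), so Q = [Zn^2+(aq)]^3 / [Ga^3+(aq)]^2.
Solving for the unknown gives log [Ga^3+(aq)] = −0.312, so [Ga^3+(aq)] ≈ 0.49 M.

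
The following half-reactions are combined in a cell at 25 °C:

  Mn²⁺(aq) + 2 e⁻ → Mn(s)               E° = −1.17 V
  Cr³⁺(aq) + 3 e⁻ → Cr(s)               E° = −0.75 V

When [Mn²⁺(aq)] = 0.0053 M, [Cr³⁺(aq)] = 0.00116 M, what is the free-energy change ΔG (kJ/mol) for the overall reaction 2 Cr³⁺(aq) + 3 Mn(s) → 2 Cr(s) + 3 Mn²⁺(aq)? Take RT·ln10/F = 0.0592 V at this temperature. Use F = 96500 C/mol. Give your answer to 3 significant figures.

The standard cell potential is −0.75 − (−1.17) = +0.42 V, with n = 6 electrons in the balanced equation.
Here Q = [Mn²⁺(aq)]^3 / [Cr³⁺(aq)]^2 = 0.111 (log Q = −0.956), giving E = +0.42 − (0.0592/6)·(−0.956) = +0.4294 V.
ΔG = −nFE = −(6)(96500)(+0.4294) J/mol = −249 kJ/mol.

−249 kJ/mol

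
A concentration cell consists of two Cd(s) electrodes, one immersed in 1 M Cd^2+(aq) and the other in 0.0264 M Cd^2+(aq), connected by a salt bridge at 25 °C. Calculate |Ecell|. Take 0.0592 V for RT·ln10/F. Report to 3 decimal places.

0.047 V

For a concentration cell E°cell = 0, since both electrodes use the same couple.
The compartment with the higher Cd^2+(aq) concentration (1 M) acts as the cathode; ions are reduced there and produced at the dilute (0.0264 M) anode.
With n = 2, Ecell = −(0.0592/2)·log([dilute]/[conc]) = −(0.0592/2)·log(0.0264/1) = +0.047 V.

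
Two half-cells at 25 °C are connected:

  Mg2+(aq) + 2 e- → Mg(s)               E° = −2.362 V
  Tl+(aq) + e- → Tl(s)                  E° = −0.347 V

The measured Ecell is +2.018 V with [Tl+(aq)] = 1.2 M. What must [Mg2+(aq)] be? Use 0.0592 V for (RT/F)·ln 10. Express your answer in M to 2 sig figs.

1.1 M

With Tl⁺/Tl at the cathode and Mg²⁺/Mg at the anode, E°cell = −0.347 − (−2.362) = +2.015 V (n = 2).
Since E = E° − (0.0592/n)·log Q, log Q = n(E° − E)/0.0592 = −0.101.
The balanced reaction is 2 Tl+(aq) + Mg(s) → 2 Tl(s) + Mg2+(aq), so Q = [Mg2+(aq)] / [Tl+(aq)]^2.
Substituting the known concentrations and solving, log [Mg2+(aq)] = 0.057 and [Mg2+(aq)] = 1.1 M.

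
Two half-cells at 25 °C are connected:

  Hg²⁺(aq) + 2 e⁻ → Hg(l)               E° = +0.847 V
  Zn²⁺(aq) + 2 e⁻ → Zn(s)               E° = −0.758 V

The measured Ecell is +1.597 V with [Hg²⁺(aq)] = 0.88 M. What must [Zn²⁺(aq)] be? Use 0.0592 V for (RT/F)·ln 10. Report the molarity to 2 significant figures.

1.6 M

The Hg²⁺/Hg couple has the larger reduction potential, so it is the cathode: E°cell = +0.847 − (−0.758) = +1.605 V and n = 2.
Since E = E° − (0.0592/n)·log Q, log Q = n(E° − E)/0.0592 = 0.270.
For Hg²⁺(aq) + Zn(s) → Hg(l) + Zn²⁺(aq), the reaction quotient is Q = [Zn²⁺(aq)] / [Hg²⁺(aq)].
Isolating [Zn²⁺(aq)] in Q = 10^{0.270} yields log [Zn²⁺(aq)] = 0.214, i.e. 1.6 M.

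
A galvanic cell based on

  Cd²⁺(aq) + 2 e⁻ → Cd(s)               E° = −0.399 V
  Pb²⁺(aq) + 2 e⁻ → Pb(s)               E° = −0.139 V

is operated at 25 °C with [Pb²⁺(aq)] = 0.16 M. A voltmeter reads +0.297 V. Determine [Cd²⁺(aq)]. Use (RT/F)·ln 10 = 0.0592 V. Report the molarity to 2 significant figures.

0.0090 M

Pb²⁺/Pb is the cathode (higher E°); E°cell = −0.139 − (−0.399) = +0.260 V with n = 2.
Rearranging E = E° − (0.0592/n)·log Q gives log Q = 2(+0.260 − (+0.297))/0.0592 = −1.250.
The balanced reaction is Pb²⁺(aq) + Cd(s) → Pb(s) + Cd²⁺(aq), so Q = [Cd²⁺(aq)] / [Pb²⁺(aq)].
Isolating [Cd²⁺(aq)] in Q = 10^{−1.250} yields log [Cd²⁺(aq)] = −2.046, i.e. 0.0090 M.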